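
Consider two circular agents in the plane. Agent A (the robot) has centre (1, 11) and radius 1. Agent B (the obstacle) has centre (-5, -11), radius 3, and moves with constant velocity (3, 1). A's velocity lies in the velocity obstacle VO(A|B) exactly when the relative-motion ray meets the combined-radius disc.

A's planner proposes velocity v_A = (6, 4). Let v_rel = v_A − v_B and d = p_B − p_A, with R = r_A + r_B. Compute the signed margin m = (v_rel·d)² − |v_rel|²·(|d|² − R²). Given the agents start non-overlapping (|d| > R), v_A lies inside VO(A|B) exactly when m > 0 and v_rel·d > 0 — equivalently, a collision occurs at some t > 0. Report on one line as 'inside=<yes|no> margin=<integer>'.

d = (-6, -22),  |d|² = 520;  R = 1+3 = 4,  c = 520−4² = 504
v_rel = (3, 3),  |v_rel|² = 18;  v_rel·d = (3)·(-6) + (3)·(-22) = -84
18·t² + 168·t + 504 = 0  ⇒  m = (-84)² − 18·504 = -2016
m = -2016 < 0,  v_rel·d = -84 < 0  ⇒  outside

inside=no margin=-2016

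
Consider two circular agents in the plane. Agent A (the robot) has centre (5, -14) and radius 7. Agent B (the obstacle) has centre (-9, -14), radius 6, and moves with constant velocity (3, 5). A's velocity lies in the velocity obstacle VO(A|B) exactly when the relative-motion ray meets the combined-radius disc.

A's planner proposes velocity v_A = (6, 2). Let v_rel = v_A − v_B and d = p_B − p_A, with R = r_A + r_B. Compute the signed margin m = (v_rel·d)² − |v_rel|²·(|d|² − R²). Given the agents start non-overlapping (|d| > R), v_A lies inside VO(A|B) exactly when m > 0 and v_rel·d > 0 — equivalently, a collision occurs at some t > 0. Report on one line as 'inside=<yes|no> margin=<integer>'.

d = (-14, 0),  |d|² = 196;  R = 7+6 = 13,  c = 196−13² = 27
v_rel = (3, -3),  |v_rel|² = 18;  v_rel·d = (3)·(-14) + (-3)·(0) = -42
18·t² + 84·t + 27 = 0  ⇒  m = (-42)² − 18·27 = 1278
m = 1278 > 0,  v_rel·d = -42 < 0  ⇒  outside

inside=no margin=1278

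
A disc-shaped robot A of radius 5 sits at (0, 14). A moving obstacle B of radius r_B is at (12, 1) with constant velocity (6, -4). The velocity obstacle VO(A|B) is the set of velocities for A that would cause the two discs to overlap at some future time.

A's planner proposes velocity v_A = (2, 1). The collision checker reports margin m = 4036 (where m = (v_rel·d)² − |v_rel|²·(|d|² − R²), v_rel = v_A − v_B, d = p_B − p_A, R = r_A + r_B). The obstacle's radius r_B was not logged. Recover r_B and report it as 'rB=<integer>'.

m = 4036
d = (12, -13);  v_rel = (-4, 5),  |v_rel|² = 41
v_rel×d = (-4)·(-13) − (5)·(12) = -8
since m = R²·41 − (-8)²:  R² = (64 + 4036) / 41 = 100
R = √100 = 10  ⇒  r_B = 10 − 5 = 5

rB=5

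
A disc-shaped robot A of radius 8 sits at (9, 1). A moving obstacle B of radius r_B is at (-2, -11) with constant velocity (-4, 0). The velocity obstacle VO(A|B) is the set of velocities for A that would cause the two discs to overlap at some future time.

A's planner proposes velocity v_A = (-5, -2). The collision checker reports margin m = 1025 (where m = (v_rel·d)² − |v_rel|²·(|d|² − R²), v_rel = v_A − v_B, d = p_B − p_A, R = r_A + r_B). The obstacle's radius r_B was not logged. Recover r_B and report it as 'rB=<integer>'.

m = 1025
d = (-11, -12);  v_rel = (-1, -2),  |v_rel|² = 5
v_rel×d = (-1)·(-12) − (-2)·(-11) = -10
since m = R²·5 − (-10)²:  R² = (100 + 1025) / 5 = 225
R = √225 = 15  ⇒  r_B = 15 − 8 = 7

rB=7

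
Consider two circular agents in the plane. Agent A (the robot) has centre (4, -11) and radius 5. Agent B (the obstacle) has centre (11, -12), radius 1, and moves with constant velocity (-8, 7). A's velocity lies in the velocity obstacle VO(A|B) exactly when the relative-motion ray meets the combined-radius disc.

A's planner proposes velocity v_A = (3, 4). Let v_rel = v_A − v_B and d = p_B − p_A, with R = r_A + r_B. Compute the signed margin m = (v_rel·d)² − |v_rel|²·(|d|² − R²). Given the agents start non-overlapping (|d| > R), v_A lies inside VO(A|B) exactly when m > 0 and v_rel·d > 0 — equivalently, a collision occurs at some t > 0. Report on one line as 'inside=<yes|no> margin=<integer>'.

d = (7, -1),  |d|² = 50;  R = 5+1 = 6,  c = 50−6² = 14
v_rel = (11, -3),  |v_rel|² = 130;  v_rel·d = (11)·(7) + (-3)·(-1) = 80
130·t² − 160·t + 14 = 0  ⇒  m = 80² − 130·14 = 4580
m = 4580 > 0,  v_rel·d = 80 > 0  ⇒  inside

inside=yes margin=4580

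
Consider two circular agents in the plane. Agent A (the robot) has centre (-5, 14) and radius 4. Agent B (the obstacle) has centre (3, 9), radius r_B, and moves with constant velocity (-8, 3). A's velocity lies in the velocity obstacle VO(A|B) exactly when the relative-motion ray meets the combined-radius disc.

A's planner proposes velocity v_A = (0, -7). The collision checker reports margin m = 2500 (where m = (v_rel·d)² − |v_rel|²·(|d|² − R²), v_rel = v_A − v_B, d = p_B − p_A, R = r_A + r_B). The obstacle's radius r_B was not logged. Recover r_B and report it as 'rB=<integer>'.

m = 2500
d = (8, -5);  v_rel = (8, -10),  |v_rel|² = 164
v_rel×d = (8)·(-5) − (-10)·(8) = 40
since m = R²·164 − 40²:  R² = (1600 + 2500) / 164 = 25
R = √25 = 5  ⇒  r_B = 5 − 4 = 1

rB=1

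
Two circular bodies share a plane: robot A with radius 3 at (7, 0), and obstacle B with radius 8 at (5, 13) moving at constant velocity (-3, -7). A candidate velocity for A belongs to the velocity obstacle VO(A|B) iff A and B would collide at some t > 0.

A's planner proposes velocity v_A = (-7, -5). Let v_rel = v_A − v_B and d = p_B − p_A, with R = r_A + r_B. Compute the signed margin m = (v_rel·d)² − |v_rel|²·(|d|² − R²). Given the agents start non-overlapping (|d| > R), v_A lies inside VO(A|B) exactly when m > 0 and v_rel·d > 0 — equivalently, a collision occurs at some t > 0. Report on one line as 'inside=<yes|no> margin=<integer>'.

d = (-2, 13),  |d|² = 173;  R = 3+8 = 11,  c = 173−11² = 52
v_rel = (-4, 2),  |v_rel|² = 20;  v_rel·d = (-4)·(-2) + (2)·(13) = 34
20·t² − 68·t + 52 = 0  ⇒  m = 34² − 20·52 = 116
m = 116 > 0,  v_rel·d = 34 > 0  ⇒  inside

inside=yes margin=116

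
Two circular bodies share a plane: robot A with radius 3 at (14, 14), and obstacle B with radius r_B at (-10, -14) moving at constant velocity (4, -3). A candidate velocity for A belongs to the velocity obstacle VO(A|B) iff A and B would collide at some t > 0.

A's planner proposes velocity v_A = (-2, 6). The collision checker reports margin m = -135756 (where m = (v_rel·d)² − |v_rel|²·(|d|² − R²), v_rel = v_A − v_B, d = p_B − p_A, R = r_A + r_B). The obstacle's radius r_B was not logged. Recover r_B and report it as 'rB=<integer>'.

m = -135756
d = (-24, -28);  v_rel = (-6, 9),  |v_rel|² = 117
v_rel×d = (-6)·(-28) − (9)·(-24) = 384
since m = R²·117 − 384²:  R² = (147456 + -135756) / 117 = 100
R = √100 = 10  ⇒  r_B = 10 − 3 = 7

rB=7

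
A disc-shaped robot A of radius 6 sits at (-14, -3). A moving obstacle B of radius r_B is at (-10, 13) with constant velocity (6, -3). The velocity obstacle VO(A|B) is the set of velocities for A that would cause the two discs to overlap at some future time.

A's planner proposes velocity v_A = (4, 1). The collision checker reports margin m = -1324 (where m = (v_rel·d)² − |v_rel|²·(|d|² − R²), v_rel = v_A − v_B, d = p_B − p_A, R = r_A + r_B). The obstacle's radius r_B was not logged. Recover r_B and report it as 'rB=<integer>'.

m = -1324
d = (4, 16);  v_rel = (-2, 4),  |v_rel|² = 20
v_rel×d = (-2)·(16) − (4)·(4) = -48
since m = R²·20 − (-48)²:  R² = (2304 + -1324) / 20 = 49
R = √49 = 7  ⇒  r_B = 7 − 6 = 1

rB=1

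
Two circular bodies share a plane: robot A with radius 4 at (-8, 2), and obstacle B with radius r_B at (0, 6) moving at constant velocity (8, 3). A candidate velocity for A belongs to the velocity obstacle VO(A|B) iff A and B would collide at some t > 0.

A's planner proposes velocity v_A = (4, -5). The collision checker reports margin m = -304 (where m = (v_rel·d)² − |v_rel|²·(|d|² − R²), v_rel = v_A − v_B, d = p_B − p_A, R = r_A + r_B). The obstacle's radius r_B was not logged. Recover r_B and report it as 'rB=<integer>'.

m = -304
d = (8, 4);  v_rel = (-4, -8),  |v_rel|² = 80
v_rel×d = (-4)·(4) − (-8)·(8) = 48
since m = R²·80 − 48²:  R² = (2304 + -304) / 80 = 25
R = √25 = 5  ⇒  r_B = 5 − 4 = 1

rB=1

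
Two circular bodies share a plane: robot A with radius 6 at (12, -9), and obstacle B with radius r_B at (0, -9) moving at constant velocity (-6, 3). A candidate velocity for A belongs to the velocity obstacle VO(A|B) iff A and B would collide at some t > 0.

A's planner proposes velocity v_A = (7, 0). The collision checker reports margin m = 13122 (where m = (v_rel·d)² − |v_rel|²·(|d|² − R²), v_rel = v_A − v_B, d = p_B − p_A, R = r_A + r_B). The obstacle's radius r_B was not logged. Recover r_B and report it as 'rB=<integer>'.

m = 13122
d = (-12, 0);  v_rel = (13, -3),  |v_rel|² = 178
v_rel×d = (13)·(0) − (-3)·(-12) = -36
since m = R²·178 − (-36)²:  R² = (1296 + 13122) / 178 = 81
R = √81 = 9  ⇒  r_B = 9 − 6 = 3

rB=3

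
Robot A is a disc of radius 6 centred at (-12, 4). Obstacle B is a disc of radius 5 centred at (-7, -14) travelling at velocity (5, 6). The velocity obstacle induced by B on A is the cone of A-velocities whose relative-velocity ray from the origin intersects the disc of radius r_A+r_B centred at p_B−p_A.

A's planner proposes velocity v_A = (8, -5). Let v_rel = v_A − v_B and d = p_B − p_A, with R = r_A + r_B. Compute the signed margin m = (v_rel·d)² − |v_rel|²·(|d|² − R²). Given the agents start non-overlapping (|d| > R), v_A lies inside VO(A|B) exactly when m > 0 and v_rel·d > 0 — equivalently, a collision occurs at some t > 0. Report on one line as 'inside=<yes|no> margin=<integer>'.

d = (5, -18),  |d|² = 349;  R = 6+5 = 11,  c = 349−11² = 228
v_rel = (3, -11),  |v_rel|² = 130;  v_rel·d = (3)·(5) + (-11)·(-18) = 213
130·t² − 426·t + 228 = 0  ⇒  m = 213² − 130·228 = 15729
m = 15729 > 0,  v_rel·d = 213 > 0  ⇒  inside

inside=yes margin=15729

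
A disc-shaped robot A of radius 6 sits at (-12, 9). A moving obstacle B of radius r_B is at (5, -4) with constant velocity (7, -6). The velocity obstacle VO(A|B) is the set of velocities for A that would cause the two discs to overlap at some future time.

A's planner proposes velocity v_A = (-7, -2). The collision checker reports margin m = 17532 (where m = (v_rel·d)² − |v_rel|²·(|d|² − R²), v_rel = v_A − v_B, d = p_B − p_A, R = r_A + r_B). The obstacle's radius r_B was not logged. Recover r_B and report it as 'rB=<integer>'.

m = 17532
d = (17, -13);  v_rel = (-14, 4),  |v_rel|² = 212
v_rel×d = (-14)·(-13) − (4)·(17) = 114
since m = R²·212 − 114²:  R² = (12996 + 17532) / 212 = 144
R = √144 = 12  ⇒  r_B = 12 − 6 = 6

rB=6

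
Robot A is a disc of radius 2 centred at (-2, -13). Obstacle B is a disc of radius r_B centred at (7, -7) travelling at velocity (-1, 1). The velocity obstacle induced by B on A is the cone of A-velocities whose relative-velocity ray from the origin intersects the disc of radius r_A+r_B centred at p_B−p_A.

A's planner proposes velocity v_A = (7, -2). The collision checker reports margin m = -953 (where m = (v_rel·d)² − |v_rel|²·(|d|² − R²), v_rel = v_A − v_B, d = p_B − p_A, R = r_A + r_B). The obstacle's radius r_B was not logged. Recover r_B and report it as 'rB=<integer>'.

m = -953
d = (9, 6);  v_rel = (8, -3),  |v_rel|² = 73
v_rel×d = (8)·(6) − (-3)·(9) = 75
since m = R²·73 − 75²:  R² = (5625 + -953) / 73 = 64
R = √64 = 8  ⇒  r_B = 8 − 2 = 6

rB=6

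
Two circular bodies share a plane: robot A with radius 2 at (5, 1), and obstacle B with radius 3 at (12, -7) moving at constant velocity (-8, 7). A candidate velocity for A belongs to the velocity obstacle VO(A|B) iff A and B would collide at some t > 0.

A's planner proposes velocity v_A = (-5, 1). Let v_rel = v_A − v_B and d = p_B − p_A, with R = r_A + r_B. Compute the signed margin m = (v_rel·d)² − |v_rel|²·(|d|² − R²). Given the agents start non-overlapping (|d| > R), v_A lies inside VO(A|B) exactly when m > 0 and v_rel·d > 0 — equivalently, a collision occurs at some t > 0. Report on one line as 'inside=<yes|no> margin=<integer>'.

d = (7, -8),  |d|² = 113;  R = 2+3 = 5,  c = 113−5² = 88
v_rel = (3, -6),  |v_rel|² = 45;  v_rel·d = (3)·(7) + (-6)·(-8) = 69
45·t² − 138·t + 88 = 0  ⇒  m = 69² − 45·88 = 801
m = 801 > 0,  v_rel·d = 69 > 0  ⇒  inside

inside=yes margin=801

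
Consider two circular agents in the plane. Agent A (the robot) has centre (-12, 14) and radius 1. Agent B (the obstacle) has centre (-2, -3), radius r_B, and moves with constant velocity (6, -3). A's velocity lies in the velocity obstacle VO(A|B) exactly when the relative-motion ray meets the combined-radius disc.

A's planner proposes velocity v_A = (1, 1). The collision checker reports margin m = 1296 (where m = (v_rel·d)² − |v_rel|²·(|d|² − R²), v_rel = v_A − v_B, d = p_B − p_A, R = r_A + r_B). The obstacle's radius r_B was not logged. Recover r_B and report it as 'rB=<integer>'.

m = 1296
d = (10, -17);  v_rel = (-5, 4),  |v_rel|² = 41
v_rel×d = (-5)·(-17) − (4)·(10) = 45
since m = R²·41 − 45²:  R² = (2025 + 1296) / 41 = 81
R = √81 = 9  ⇒  r_B = 9 − 1 = 8

rB=8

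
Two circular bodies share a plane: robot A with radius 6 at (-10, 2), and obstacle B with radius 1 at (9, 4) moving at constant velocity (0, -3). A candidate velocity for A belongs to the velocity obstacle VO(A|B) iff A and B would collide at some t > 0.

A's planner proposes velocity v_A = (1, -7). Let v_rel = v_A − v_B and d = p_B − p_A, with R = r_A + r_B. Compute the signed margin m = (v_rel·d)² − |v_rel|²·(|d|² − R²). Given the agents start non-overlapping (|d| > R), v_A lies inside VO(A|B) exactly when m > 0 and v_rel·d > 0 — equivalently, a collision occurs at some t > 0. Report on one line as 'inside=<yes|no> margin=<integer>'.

d = (19, 2),  |d|² = 365;  R = 6+1 = 7,  c = 365−7² = 316
v_rel = (1, -4),  |v_rel|² = 17;  v_rel·d = (1)·(19) + (-4)·(2) = 11
17·t² − 22·t + 316 = 0  ⇒  m = 11² − 17·316 = -5251
m = -5251 < 0,  v_rel·d = 11 > 0  ⇒  outside

inside=no margin=-5251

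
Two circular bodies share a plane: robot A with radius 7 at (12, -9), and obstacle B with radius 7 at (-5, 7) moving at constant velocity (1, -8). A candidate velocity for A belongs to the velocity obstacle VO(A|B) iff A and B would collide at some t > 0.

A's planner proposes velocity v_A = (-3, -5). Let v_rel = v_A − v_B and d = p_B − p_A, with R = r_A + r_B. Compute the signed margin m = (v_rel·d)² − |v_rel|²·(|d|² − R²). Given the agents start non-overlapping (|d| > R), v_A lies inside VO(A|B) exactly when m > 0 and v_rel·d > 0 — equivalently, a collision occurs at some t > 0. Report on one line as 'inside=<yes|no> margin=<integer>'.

d = (-17, 16),  |d|² = 545;  R = 7+7 = 14,  c = 545−14² = 349
v_rel = (-4, 3),  |v_rel|² = 25;  v_rel·d = (-4)·(-17) + (3)·(16) = 116
25·t² − 232·t + 349 = 0  ⇒  m = 116² − 25·349 = 4731
m = 4731 > 0,  v_rel·d = 116 > 0  ⇒  inside

inside=yes margin=4731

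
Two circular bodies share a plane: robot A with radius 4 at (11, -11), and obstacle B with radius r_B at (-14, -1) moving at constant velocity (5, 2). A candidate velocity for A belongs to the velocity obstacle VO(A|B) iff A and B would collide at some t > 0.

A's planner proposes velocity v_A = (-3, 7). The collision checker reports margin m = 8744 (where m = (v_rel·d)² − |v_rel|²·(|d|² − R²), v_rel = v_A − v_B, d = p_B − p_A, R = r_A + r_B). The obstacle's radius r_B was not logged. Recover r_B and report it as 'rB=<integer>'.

m = 8744
d = (-25, 10);  v_rel = (-8, 5),  |v_rel|² = 89
v_rel×d = (-8)·(10) − (5)·(-25) = 45
since m = R²·89 − 45²:  R² = (2025 + 8744) / 89 = 121
R = √121 = 11  ⇒  r_B = 11 − 4 = 7

rB=7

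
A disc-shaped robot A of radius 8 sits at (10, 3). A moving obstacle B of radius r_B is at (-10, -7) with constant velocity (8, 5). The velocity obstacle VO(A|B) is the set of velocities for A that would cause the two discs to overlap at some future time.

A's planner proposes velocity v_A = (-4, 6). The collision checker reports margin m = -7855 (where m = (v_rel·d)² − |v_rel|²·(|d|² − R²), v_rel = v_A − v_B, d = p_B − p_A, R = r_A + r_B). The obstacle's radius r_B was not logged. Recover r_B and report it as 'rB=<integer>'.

m = -7855
d = (-20, -10);  v_rel = (-12, 1),  |v_rel|² = 145
v_rel×d = (-12)·(-10) − (1)·(-20) = 140
since m = R²·145 − 140²:  R² = (19600 + -7855) / 145 = 81
R = √81 = 9  ⇒  r_B = 9 − 8 = 1

rB=1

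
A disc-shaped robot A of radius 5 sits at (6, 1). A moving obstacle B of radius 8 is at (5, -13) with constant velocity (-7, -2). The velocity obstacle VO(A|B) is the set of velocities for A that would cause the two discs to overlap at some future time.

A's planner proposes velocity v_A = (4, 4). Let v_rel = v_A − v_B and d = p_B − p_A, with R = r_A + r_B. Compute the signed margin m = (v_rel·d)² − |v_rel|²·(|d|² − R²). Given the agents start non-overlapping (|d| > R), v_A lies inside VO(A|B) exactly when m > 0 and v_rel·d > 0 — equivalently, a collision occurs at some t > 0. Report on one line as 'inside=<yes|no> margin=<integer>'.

d = (-1, -14),  |d|² = 197;  R = 5+8 = 13,  c = 197−13² = 28
v_rel = (11, 6),  |v_rel|² = 157;  v_rel·d = (11)·(-1) + (6)·(-14) = -95
157·t² + 190·t + 28 = 0  ⇒  m = (-95)² − 157·28 = 4629
m = 4629 > 0,  v_rel·d = -95 < 0  ⇒  outside

inside=no margin=4629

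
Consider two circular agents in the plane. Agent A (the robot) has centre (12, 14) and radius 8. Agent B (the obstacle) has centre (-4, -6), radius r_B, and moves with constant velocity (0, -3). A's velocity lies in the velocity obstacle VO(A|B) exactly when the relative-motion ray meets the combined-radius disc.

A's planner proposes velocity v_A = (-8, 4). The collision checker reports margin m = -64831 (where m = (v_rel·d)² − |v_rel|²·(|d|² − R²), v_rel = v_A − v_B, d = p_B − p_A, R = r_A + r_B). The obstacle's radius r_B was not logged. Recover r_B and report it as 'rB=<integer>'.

m = -64831
d = (-16, -20);  v_rel = (-8, 7),  |v_rel|² = 113
v_rel×d = (-8)·(-20) − (7)·(-16) = 272
since m = R²·113 − 272²:  R² = (73984 + -64831) / 113 = 81
R = √81 = 9  ⇒  r_B = 9 − 8 = 1

rB=1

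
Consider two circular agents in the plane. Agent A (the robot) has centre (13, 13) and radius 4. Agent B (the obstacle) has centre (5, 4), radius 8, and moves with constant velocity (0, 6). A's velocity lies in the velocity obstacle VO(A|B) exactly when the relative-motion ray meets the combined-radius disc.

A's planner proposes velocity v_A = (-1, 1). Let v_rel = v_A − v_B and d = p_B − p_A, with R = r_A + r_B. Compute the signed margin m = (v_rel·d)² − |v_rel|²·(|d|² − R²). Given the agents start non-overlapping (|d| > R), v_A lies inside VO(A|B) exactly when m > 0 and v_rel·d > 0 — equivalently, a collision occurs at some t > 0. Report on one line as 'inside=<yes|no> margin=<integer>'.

d = (-8, -9),  |d|² = 145;  R = 4+8 = 12,  c = 145−12² = 1
v_rel = (-1, -5),  |v_rel|² = 26;  v_rel·d = (-1)·(-8) + (-5)·(-9) = 53
26·t² − 106·t + 1 = 0  ⇒  m = 53² − 26·1 = 2783
m = 2783 > 0,  v_rel·d = 53 > 0  ⇒  inside

inside=yes margin=2783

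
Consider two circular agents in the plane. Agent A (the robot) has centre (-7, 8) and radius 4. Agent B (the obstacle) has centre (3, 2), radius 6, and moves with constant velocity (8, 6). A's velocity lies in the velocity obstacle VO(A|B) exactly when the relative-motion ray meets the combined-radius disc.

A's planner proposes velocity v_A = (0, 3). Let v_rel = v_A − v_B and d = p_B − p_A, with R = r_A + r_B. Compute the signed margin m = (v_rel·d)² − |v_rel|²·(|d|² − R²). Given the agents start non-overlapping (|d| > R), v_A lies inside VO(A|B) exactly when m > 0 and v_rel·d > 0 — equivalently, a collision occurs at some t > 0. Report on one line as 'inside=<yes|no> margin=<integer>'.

d = (10, -6),  |d|² = 136;  R = 4+6 = 10,  c = 136−10² = 36
v_rel = (-8, -3),  |v_rel|² = 73;  v_rel·d = (-8)·(10) + (-3)·(-6) = -62
73·t² + 124·t + 36 = 0  ⇒  m = (-62)² − 73·36 = 1216
m = 1216 > 0,  v_rel·d = -62 < 0  ⇒  outside

inside=no margin=1216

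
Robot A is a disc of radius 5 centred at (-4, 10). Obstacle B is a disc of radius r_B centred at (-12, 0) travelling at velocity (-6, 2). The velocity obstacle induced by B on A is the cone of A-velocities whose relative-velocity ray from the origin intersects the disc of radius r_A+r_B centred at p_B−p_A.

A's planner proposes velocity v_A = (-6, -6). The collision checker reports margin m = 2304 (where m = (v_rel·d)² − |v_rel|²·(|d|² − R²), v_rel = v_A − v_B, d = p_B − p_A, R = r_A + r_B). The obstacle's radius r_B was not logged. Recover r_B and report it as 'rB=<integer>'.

m = 2304
d = (-8, -10);  v_rel = (0, -8),  |v_rel|² = 64
v_rel×d = (0)·(-10) − (-8)·(-8) = -64
since m = R²·64 − (-64)²:  R² = (4096 + 2304) / 64 = 100
R = √100 = 10  ⇒  r_B = 10 − 5 = 5

rB=5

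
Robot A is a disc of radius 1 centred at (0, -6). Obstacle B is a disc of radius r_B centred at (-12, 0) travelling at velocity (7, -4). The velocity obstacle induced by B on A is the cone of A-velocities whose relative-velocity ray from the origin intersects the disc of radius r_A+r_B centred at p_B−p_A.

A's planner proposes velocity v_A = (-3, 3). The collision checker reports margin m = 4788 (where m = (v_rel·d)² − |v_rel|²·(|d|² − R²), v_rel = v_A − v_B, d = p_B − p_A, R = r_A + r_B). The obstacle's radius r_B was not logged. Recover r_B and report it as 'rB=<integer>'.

m = 4788
d = (-12, 6);  v_rel = (-10, 7),  |v_rel|² = 149
v_rel×d = (-10)·(6) − (7)·(-12) = 24
since m = R²·149 − 24²:  R² = (576 + 4788) / 149 = 36
R = √36 = 6  ⇒  r_B = 6 − 1 = 5

rB=5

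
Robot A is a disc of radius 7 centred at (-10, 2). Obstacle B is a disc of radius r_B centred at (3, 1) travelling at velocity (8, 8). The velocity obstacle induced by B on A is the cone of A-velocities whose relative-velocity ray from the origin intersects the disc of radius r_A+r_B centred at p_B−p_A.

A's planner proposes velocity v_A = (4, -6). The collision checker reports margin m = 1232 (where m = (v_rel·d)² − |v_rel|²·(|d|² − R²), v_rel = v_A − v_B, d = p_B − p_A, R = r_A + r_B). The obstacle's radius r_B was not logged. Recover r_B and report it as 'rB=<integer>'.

m = 1232
d = (13, -1);  v_rel = (-4, -14),  |v_rel|² = 212
v_rel×d = (-4)·(-1) − (-14)·(13) = 186
since m = R²·212 − 186²:  R² = (34596 + 1232) / 212 = 169
R = √169 = 13  ⇒  r_B = 13 − 7 = 6

rB=6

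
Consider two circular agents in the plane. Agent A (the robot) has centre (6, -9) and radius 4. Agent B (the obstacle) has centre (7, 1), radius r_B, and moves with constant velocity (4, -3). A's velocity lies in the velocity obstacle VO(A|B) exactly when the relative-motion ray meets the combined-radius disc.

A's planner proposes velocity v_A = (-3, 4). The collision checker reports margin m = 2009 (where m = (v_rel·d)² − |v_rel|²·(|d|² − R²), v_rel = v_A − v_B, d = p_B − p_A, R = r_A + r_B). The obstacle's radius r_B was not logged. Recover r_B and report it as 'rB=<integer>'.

m = 2009
d = (1, 10);  v_rel = (-7, 7),  |v_rel|² = 98
v_rel×d = (-7)·(10) − (7)·(1) = -77
since m = R²·98 − (-77)²:  R² = (5929 + 2009) / 98 = 81
R = √81 = 9  ⇒  r_B = 9 − 4 = 5

rB=5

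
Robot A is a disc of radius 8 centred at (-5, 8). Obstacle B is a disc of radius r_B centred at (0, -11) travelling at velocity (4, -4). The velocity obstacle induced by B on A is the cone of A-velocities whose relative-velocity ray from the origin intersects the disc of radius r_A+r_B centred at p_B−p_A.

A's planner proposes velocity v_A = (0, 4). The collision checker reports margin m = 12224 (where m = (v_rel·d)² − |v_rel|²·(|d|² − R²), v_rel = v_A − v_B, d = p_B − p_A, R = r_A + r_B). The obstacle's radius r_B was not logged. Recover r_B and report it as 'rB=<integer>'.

m = 12224
d = (5, -19);  v_rel = (-4, 8),  |v_rel|² = 80
v_rel×d = (-4)·(-19) − (8)·(5) = 36
since m = R²·80 − 36²:  R² = (1296 + 12224) / 80 = 169
R = √169 = 13  ⇒  r_B = 13 − 8 = 5

rB=5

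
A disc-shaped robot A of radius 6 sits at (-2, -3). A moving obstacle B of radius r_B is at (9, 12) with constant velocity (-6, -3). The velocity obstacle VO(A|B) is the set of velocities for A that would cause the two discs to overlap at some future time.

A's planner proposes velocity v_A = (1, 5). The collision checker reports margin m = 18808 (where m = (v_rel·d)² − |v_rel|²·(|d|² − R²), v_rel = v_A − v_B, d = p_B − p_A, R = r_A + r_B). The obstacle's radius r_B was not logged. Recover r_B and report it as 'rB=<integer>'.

m = 18808
d = (11, 15);  v_rel = (7, 8),  |v_rel|² = 113
v_rel×d = (7)·(15) − (8)·(11) = 17
since m = R²·113 − 17²:  R² = (289 + 18808) / 113 = 169
R = √169 = 13  ⇒  r_B = 13 − 6 = 7

rB=7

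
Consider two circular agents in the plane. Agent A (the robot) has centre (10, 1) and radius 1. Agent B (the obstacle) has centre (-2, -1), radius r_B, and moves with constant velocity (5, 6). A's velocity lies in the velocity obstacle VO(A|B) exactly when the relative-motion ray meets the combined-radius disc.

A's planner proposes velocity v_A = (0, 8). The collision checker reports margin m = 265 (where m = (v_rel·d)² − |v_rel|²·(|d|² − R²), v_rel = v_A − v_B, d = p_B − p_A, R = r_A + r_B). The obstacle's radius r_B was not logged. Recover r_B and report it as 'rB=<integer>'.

m = 265
d = (-12, -2);  v_rel = (-5, 2),  |v_rel|² = 29
v_rel×d = (-5)·(-2) − (2)·(-12) = 34
since m = R²·29 − 34²:  R² = (1156 + 265) / 29 = 49
R = √49 = 7  ⇒  r_B = 7 − 1 = 6

rB=6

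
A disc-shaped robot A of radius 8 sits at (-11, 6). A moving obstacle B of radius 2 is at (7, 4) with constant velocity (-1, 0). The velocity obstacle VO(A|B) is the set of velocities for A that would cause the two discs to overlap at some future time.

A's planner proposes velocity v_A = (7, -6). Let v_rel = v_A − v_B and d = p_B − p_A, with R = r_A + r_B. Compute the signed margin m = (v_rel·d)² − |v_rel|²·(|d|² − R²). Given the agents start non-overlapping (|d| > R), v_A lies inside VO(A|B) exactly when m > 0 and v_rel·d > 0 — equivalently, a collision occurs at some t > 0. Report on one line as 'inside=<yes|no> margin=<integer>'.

d = (18, -2),  |d|² = 328;  R = 8+2 = 10,  c = 328−10² = 228
v_rel = (8, -6),  |v_rel|² = 100;  v_rel·d = (8)·(18) + (-6)·(-2) = 156
100·t² − 312·t + 228 = 0  ⇒  m = 156² − 100·228 = 1536
m = 1536 > 0,  v_rel·d = 156 > 0  ⇒  inside

inside=yes margin=1536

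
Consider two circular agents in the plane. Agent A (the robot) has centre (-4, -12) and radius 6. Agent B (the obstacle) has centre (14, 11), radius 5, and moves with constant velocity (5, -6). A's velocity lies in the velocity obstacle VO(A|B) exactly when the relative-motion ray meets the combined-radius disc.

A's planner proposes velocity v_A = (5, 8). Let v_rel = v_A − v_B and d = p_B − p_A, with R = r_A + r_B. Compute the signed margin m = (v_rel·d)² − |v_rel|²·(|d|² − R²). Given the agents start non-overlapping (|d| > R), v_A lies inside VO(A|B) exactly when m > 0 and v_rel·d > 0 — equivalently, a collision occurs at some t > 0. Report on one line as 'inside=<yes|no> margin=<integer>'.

d = (18, 23),  |d|² = 853;  R = 6+5 = 11,  c = 853−11² = 732
v_rel = (0, 14),  |v_rel|² = 196;  v_rel·d = (0)·(18) + (14)·(23) = 322
196·t² − 644·t + 732 = 0  ⇒  m = 322² − 196·732 = -39788
m = -39788 < 0,  v_rel·d = 322 > 0  ⇒  outside

inside=no margin=-39788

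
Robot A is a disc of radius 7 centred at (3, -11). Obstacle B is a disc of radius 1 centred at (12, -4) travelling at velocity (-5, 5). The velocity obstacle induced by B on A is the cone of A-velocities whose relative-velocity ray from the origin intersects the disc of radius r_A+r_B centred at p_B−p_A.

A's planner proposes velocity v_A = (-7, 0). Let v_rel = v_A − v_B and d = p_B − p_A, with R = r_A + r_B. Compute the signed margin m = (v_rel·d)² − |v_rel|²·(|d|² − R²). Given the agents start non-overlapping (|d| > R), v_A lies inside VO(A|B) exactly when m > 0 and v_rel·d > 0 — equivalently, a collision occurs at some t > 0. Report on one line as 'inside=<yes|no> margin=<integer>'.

d = (9, 7),  |d|² = 130;  R = 7+1 = 8,  c = 130−8² = 66
v_rel = (-2, -5),  |v_rel|² = 29;  v_rel·d = (-2)·(9) + (-5)·(7) = -53
29·t² + 106·t + 66 = 0  ⇒  m = (-53)² − 29·66 = 895
m = 895 > 0,  v_rel·d = -53 < 0  ⇒  outside

inside=no margin=895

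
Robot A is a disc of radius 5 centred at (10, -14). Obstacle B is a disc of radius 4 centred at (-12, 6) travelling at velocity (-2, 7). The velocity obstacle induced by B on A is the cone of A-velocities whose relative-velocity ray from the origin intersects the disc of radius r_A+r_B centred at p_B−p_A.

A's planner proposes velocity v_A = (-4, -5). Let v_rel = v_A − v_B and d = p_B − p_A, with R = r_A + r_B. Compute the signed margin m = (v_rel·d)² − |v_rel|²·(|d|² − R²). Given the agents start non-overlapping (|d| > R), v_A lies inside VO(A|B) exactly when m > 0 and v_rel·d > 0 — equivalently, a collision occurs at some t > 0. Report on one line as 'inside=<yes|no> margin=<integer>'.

d = (-22, 20),  |d|² = 884;  R = 5+4 = 9,  c = 884−9² = 803
v_rel = (-2, -12),  |v_rel|² = 148;  v_rel·d = (-2)·(-22) + (-12)·(20) = -196
148·t² + 392·t + 803 = 0  ⇒  m = (-196)² − 148·803 = -80428
m = -80428 < 0,  v_rel·d = -196 < 0  ⇒  outside

inside=no margin=-80428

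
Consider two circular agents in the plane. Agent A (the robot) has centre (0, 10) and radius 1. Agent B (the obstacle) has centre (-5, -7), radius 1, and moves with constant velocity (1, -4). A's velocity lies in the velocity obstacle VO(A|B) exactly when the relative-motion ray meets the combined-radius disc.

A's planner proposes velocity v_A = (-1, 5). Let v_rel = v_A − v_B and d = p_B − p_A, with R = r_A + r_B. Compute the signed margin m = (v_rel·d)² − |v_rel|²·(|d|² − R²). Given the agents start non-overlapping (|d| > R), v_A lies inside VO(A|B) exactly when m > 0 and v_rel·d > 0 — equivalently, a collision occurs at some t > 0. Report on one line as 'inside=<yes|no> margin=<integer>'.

d = (-5, -17),  |d|² = 314;  R = 1+1 = 2,  c = 314−2² = 310
v_rel = (-2, 9),  |v_rel|² = 85;  v_rel·d = (-2)·(-5) + (9)·(-17) = -143
85·t² + 286·t + 310 = 0  ⇒  m = (-143)² − 85·310 = -5901
m = -5901 < 0,  v_rel·d = -143 < 0  ⇒  outside

inside=no margin=-5901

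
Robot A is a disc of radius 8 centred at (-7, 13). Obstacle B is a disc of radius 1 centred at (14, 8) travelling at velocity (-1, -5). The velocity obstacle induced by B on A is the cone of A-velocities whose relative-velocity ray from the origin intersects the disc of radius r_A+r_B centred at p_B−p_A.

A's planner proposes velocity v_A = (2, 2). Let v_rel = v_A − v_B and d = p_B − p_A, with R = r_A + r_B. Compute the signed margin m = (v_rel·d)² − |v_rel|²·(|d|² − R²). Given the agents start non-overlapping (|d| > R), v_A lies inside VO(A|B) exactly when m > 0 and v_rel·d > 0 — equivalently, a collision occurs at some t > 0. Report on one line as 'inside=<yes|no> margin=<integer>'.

d = (21, -5),  |d|² = 466;  R = 8+1 = 9,  c = 466−9² = 385
v_rel = (3, 7),  |v_rel|² = 58;  v_rel·d = (3)·(21) + (7)·(-5) = 28
58·t² − 56·t + 385 = 0  ⇒  m = 28² − 58·385 = -21546
m = -21546 < 0,  v_rel·d = 28 > 0  ⇒  outside

inside=no margin=-21546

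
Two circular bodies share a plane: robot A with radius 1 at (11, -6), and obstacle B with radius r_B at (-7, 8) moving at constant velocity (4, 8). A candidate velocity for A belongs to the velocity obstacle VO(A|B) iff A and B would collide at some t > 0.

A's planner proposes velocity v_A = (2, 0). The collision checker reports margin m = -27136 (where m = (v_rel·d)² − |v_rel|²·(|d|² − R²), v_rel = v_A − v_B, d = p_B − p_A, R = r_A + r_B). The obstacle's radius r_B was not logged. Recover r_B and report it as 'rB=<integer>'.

m = -27136
d = (-18, 14);  v_rel = (-2, -8),  |v_rel|² = 68
v_rel×d = (-2)·(14) − (-8)·(-18) = -172
since m = R²·68 − (-172)²:  R² = (29584 + -27136) / 68 = 36
R = √36 = 6  ⇒  r_B = 6 − 1 = 5

rB=5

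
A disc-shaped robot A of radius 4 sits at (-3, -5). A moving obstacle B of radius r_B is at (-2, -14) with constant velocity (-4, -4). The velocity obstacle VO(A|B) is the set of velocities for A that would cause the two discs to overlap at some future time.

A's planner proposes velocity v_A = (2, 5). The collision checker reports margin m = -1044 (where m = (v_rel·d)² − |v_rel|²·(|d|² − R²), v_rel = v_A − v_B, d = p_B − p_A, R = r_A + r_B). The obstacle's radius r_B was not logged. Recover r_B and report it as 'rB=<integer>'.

m = -1044
d = (1, -9);  v_rel = (6, 9),  |v_rel|² = 117
v_rel×d = (6)·(-9) − (9)·(1) = -63
since m = R²·117 − (-63)²:  R² = (3969 + -1044) / 117 = 25
R = √25 = 5  ⇒  r_B = 5 − 4 = 1

rB=1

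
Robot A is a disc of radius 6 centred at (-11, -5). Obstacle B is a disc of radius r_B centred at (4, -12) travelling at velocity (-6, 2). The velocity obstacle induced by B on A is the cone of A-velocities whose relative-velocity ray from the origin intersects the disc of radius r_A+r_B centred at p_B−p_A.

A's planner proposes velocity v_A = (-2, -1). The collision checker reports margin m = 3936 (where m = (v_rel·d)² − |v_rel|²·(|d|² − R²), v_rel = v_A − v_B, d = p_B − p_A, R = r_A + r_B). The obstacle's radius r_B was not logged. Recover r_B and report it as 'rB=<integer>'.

m = 3936
d = (15, -7);  v_rel = (4, -3),  |v_rel|² = 25
v_rel×d = (4)·(-7) − (-3)·(15) = 17
since m = R²·25 − 17²:  R² = (289 + 3936) / 25 = 169
R = √169 = 13  ⇒  r_B = 13 − 6 = 7

rB=7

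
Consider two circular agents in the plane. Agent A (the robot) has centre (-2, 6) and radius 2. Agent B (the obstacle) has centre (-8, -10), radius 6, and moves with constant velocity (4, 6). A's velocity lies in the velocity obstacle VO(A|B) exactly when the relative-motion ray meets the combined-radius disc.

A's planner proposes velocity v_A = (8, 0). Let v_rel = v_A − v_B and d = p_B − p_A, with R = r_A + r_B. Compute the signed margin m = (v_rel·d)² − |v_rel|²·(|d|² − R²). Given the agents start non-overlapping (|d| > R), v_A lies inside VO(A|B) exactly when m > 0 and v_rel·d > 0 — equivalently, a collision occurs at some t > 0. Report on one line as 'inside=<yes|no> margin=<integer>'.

d = (-6, -16),  |d|² = 292;  R = 2+6 = 8,  c = 292−8² = 228
v_rel = (4, -6),  |v_rel|² = 52;  v_rel·d = (4)·(-6) + (-6)·(-16) = 72
52·t² − 144·t + 228 = 0  ⇒  m = 72² − 52·228 = -6672
m = -6672 < 0,  v_rel·d = 72 > 0  ⇒  outside

inside=no margin=-6672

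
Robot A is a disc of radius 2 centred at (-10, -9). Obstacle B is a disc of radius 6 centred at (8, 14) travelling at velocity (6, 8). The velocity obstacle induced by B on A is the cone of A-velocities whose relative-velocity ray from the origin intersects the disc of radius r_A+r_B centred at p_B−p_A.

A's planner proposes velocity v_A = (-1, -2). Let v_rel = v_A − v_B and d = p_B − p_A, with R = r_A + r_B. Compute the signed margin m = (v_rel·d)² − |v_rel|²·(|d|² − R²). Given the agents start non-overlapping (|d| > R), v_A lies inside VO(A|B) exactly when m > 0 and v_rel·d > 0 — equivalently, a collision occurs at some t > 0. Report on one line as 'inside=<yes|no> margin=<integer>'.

d = (18, 23),  |d|² = 853;  R = 2+6 = 8,  c = 853−8² = 789
v_rel = (-7, -10),  |v_rel|² = 149;  v_rel·d = (-7)·(18) + (-10)·(23) = -356
149·t² + 712·t + 789 = 0  ⇒  m = (-356)² − 149·789 = 9175
m = 9175 > 0,  v_rel·d = -356 < 0  ⇒  outside

inside=no margin=9175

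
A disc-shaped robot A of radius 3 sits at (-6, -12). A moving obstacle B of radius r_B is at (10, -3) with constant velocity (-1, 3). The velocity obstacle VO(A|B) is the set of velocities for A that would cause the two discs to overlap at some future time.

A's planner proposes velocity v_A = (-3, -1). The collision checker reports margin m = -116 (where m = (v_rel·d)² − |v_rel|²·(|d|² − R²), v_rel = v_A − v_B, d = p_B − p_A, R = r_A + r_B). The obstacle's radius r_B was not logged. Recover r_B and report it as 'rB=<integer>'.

m = -116
d = (16, 9);  v_rel = (-2, -4),  |v_rel|² = 20
v_rel×d = (-2)·(9) − (-4)·(16) = 46
since m = R²·20 − 46²:  R² = (2116 + -116) / 20 = 100
R = √100 = 10  ⇒  r_B = 10 − 3 = 7

rB=7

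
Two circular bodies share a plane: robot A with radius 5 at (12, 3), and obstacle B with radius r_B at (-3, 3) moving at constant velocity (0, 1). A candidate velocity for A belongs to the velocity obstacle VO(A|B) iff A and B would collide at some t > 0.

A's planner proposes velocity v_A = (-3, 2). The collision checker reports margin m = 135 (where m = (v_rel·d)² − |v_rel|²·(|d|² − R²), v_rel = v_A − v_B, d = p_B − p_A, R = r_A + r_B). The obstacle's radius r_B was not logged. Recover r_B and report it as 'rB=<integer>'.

m = 135
d = (-15, 0);  v_rel = (-3, 1),  |v_rel|² = 10
v_rel×d = (-3)·(0) − (1)·(-15) = 15
since m = R²·10 − 15²:  R² = (225 + 135) / 10 = 36
R = √36 = 6  ⇒  r_B = 6 − 5 = 1

rB=1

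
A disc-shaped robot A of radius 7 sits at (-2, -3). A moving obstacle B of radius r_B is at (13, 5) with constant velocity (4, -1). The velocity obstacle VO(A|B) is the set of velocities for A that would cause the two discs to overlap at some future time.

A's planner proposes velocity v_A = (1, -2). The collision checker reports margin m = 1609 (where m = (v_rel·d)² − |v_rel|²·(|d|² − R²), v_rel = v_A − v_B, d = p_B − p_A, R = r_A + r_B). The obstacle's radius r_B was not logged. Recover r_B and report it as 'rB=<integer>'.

m = 1609
d = (15, 8);  v_rel = (-3, -1),  |v_rel|² = 10
v_rel×d = (-3)·(8) − (-1)·(15) = -9
since m = R²·10 − (-9)²:  R² = (81 + 1609) / 10 = 169
R = √169 = 13  ⇒  r_B = 13 − 7 = 6

rB=6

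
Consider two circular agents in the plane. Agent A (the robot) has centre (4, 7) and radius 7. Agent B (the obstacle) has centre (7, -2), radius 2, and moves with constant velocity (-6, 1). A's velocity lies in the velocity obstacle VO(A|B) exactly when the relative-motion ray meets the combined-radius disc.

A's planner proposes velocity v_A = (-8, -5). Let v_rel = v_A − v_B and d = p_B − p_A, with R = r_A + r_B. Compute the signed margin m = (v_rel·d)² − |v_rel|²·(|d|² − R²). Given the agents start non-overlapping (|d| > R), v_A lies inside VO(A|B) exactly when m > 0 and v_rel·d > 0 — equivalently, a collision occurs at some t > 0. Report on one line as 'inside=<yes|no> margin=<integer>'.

d = (3, -9),  |d|² = 90;  R = 7+2 = 9,  c = 90−9² = 9
v_rel = (-2, -6),  |v_rel|² = 40;  v_rel·d = (-2)·(3) + (-6)·(-9) = 48
40·t² − 96·t + 9 = 0  ⇒  m = 48² − 40·9 = 1944
m = 1944 > 0,  v_rel·d = 48 > 0  ⇒  inside

inside=yes margin=1944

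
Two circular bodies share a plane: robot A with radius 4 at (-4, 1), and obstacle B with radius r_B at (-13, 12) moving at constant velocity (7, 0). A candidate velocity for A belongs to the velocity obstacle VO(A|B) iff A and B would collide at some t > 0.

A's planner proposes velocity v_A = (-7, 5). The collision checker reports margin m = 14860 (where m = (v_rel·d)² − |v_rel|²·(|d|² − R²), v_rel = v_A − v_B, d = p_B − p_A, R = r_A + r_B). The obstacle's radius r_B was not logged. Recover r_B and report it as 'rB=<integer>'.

m = 14860
d = (-9, 11);  v_rel = (-14, 5),  |v_rel|² = 221
v_rel×d = (-14)·(11) − (5)·(-9) = -109
since m = R²·221 − (-109)²:  R² = (11881 + 14860) / 221 = 121
R = √121 = 11  ⇒  r_B = 11 − 4 = 7

rB=7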